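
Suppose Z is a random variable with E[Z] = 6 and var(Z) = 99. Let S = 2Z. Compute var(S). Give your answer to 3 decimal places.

var(2Z) = (2)²·var(Z) = 4·99 = 396

396.000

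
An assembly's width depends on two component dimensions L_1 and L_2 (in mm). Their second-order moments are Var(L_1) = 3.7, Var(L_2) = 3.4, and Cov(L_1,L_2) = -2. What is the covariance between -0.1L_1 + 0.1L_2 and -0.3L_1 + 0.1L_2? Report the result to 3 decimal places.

Cov(-0.1L_1 + 0.1L_2, -0.3L_1 + 0.1L_2) = (-0.1)(-0.3)Var(L_1) + (0.1)(0.1)Var(L_2) + [(-0.1)(0.1) + (0.1)(-0.3)]Cov(L_1,L_2)
= 0.03·3.7 + 0.01·3.4 + -0.04·-2 = 0.225

0.225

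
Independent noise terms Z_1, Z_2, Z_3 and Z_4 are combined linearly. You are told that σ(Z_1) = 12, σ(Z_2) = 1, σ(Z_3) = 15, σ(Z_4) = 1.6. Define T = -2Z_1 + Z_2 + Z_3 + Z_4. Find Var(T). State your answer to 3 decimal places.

804.560

Var(Z_1) = 144, Var(Z_2) = 1, Var(Z_3) = 225, Var(Z_4) = 2.56
By independence, Var(T) = (-2)²Var(Z_1) + (1)²Var(Z_2) + (1)²Var(Z_3) + (1)²Var(Z_4)
= (-2)²·144 + (1)²·1 + (1)²·225 + (1)²·2.56 = 804.56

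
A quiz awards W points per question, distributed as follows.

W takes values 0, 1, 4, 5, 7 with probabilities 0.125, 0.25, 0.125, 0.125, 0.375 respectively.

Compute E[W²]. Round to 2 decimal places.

23.75

E[W²] = (0)²(0.125) + (1)²(0.25) + (4)²(0.125) + (5)²(0.125) + (7)²(0.375) = 23.75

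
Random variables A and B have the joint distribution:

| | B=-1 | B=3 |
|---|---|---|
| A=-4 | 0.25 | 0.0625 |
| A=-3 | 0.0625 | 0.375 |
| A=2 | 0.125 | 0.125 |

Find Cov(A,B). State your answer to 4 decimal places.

E[A] = -2.0625,  E[B] = 1.25
E[AB] = -2.4375
Cov(A,B) = E[AB] − E[A]E[B] = -2.4375 − (-2.0625)(1.25) = 0.140625

0.1406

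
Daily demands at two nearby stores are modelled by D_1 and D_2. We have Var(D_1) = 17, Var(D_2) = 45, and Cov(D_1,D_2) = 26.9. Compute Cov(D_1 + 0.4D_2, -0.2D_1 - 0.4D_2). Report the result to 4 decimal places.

-23.5120

Cov(D_1 + 0.4D_2, -0.2D_1 - 0.4D_2) = (1)(-0.2)Var(D_1) + (0.4)(-0.4)Var(D_2) + [(1)(-0.4) + (0.4)(-0.2)]Cov(D_1,D_2)
= -0.2·17 + -0.16·45 + -0.48·26.9 = -23.512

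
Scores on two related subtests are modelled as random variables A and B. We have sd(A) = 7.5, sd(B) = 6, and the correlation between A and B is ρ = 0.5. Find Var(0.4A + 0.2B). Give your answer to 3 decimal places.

14.040

Var(A) = (7.5)² = 56.25;  Var(B) = (6)² = 36
Cov(A,B) = ρ·sd(A)·sd(B) = 0.5·7.5·6 = 22.5
Var(0.4A + 0.2B) = (0.4)²·Var(A) + (0.2)²·Var(B) + 2·(0.4)·(0.2)·Cov(A,B)
= 0.16·56.25 + 0.04·36 + 0.16·22.5 = 14.04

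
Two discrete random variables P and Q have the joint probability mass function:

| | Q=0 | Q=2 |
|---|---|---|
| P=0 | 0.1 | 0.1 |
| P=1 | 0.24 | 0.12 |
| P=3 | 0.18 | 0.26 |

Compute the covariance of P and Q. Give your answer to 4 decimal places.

E[P] = 1.68,  E[Q] = 0.96
E[PQ] = 1.8
cov(P,Q) = E[PQ] − E[P]E[Q] = 1.8 − (1.68)(0.96) = 0.1872

0.1872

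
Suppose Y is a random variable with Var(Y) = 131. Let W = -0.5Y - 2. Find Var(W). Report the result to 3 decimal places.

Var(-0.5Y - 2) = (-0.5)²·Var(Y) = 0.25·131 = 32.75

32.750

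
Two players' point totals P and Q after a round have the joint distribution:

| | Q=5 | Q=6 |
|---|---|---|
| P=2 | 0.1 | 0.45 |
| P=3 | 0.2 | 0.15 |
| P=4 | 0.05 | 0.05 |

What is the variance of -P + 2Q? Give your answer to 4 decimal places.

1.7875

E[P] = 2.55,  E[Q] = 5.65,  E[PQ] = 14.3
Var(P) = 6.95 − (2.55)² = 0.4475;  Var(Q) = 32.15 − (5.65)² = 0.2275
Cov(P,Q) = 14.3 − (2.55)(5.65) = -0.1075
Var(-P + 2Q) = (-1)²·0.4475 + (2)²·0.2275 + 2·(-1)·(2)·-0.1075 = 1.7875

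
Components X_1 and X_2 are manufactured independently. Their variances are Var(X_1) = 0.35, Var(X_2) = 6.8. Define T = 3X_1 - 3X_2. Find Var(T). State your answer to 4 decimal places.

64.3500

By independence, Var(T) = (3)²Var(X_1) + (-3)²Var(X_2)
= (3)²·0.35 + (-3)²·6.8 = 64.35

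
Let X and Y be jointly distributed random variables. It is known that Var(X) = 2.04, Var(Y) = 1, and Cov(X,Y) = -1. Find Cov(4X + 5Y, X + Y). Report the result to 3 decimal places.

Cov(4X + 5Y, X + Y) = (4)(1)Var(X) + (5)(1)Var(Y) + [(4)(1) + (5)(1)]Cov(X,Y)
= 4·2.04 + 5·1 + 9·-1 = 4.16

4.160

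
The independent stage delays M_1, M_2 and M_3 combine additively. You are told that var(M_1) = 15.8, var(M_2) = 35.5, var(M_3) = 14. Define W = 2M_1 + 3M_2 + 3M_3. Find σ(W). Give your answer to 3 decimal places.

By independence, var(W) = (2)²var(M_1) + (3)²var(M_2) + (3)²var(M_3)
= (2)²·15.8 + (3)²·35.5 + (3)²·14 = 508.7
σ(W) = √508.7 ≈ 22.554

22.554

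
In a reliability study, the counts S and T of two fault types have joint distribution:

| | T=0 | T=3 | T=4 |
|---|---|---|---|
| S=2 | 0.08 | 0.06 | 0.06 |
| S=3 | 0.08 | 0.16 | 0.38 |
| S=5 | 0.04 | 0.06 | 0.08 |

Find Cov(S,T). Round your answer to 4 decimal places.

0.1128

E[S] = 3.16,  E[T] = 2.92
E[ST] = 9.34
Cov(S,T) = E[ST] − E[S]E[T] = 9.34 − (3.16)(2.92) = 0.1128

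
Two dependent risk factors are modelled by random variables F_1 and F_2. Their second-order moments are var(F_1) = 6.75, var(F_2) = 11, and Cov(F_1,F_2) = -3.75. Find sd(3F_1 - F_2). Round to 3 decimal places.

var(3F_1 - F_2) = (3)²·var(F_1) + (-1)²·var(F_2) + 2·(3)·(-1)·Cov(F_1,F_2)
= 9·6.75 + 1·11 + -6·-3.75 = 94.25
sd(3F_1 - F_2) = √94.25 ≈ 9.708

9.708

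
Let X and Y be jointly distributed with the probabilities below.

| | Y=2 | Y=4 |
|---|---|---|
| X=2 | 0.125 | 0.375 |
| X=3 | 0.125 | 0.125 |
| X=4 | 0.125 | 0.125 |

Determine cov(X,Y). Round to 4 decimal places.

-0.1875

E[X] = 2.75,  E[Y] = 3.25
E[XY] = 8.75
cov(X,Y) = E[XY] − E[X]E[Y] = 8.75 − (2.75)(3.25) = -0.1875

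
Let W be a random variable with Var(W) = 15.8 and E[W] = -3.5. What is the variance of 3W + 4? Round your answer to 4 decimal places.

142.2000

Var(3W + 4) = (3)²·Var(W) = 9·15.8 = 142.2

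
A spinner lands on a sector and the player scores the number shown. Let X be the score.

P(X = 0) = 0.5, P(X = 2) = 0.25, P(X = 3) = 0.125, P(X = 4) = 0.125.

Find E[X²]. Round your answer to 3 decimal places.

4.125

E[X²] = (0)²(0.5) + (2)²(0.25) + (3)²(0.125) + (4)²(0.125) = 4.125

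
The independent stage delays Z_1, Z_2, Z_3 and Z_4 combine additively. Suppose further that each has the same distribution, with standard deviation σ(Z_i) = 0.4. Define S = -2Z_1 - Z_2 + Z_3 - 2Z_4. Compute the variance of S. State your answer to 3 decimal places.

1.600

var(Z_i) = (0.4)² = 0.16
By independence, var(S) = (-2)²var(Z_1) + (-1)²var(Z_2) + (1)²var(Z_3) + (-2)²var(Z_4)
= (-2)²·0.16 + (-1)²·0.16 + (1)²·0.16 + (-2)²·0.16 = 1.6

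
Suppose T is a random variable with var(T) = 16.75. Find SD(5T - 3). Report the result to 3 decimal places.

20.463

var(5T - 3) = (5)²·16.75 = 418.75
SD(5T - 3) = √418.75 ≈ 20.463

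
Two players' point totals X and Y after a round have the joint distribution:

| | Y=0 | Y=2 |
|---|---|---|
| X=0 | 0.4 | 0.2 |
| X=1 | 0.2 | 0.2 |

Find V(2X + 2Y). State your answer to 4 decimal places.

5.4400

E[X] = 0.4,  E[Y] = 0.8,  E[XY] = 0.4
V(X) = 0.4 − (0.4)² = 0.24;  V(Y) = 1.6 − (0.8)² = 0.96
Cov(X,Y) = 0.4 − (0.4)(0.8) = 0.08
V(2X + 2Y) = (2)²·0.24 + (2)²·0.96 + 2·(2)·(2)·0.08 = 5.44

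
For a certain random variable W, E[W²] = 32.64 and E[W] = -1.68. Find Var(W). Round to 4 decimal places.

Var(W) = 32.64 − (-1.68)² = 29.8176

29.8176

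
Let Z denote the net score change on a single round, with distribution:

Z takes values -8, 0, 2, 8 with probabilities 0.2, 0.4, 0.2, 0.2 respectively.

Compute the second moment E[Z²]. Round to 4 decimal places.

E[Z²] = (-8)²(0.2) + (0)²(0.4) + (2)²(0.2) + (8)²(0.2) = 26.4

26.4000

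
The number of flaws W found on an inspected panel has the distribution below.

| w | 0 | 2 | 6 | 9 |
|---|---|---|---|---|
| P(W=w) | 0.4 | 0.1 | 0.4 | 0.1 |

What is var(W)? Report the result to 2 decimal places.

10.65

E[W] = (0)(0.4) + (2)(0.1) + (6)(0.4) + (9)(0.1) = 3.5
E[W²] = (0)²(0.4) + (2)²(0.1) + (6)²(0.4) + (9)²(0.1) = 22.9
var(W) = E[W²] − (E[W])² = 22.9 − (3.5)² = 10.65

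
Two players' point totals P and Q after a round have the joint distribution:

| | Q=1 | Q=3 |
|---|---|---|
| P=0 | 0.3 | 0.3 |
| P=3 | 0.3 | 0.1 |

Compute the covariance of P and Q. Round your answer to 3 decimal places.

-0.360

E[P] = 1.2,  E[Q] = 1.8
E[PQ] = 1.8
cov(P,Q) = E[PQ] − E[P]E[Q] = 1.8 − (1.2)(1.8) = -0.36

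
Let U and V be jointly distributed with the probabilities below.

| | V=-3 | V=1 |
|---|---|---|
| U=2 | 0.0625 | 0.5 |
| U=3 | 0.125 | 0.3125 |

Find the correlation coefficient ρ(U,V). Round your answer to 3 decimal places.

-0.222

E[U] = 2.4375,  E[V] = 0.25
E[UV] = 0.4375
Cov(U,V) = E[UV] − E[U]E[V] = 0.4375 − (2.4375)(0.25) = -0.171875
Var(U) = 0.24609375,  Var(V) = 2.4375
ρ = -0.171875 / √(0.24609375·2.4375) ≈ -0.222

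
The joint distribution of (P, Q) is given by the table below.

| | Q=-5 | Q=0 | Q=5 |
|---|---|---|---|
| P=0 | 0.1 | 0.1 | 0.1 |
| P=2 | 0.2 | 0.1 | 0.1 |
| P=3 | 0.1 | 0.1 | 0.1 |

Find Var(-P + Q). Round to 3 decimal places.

18.960

E[P] = 1.7,  E[Q] = -0.5,  E[PQ] = -1
Var(P) = 4.3 − (1.7)² = 1.41;  Var(Q) = 17.5 − (-0.5)² = 17.25
cov(P,Q) = -1 − (1.7)(-0.5) = -0.15
Var(-P + Q) = (-1)²·1.41 + (1)²·17.25 + 2·(-1)·(1)·-0.15 = 18.96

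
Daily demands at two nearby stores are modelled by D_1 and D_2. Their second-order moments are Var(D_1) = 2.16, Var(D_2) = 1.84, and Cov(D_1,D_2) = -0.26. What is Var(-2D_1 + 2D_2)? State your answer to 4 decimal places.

18.0800

Var(-2D_1 + 2D_2) = (-2)²·Var(D_1) + (2)²·Var(D_2) + 2·(-2)·(2)·Cov(D_1,D_2)
= 4·2.16 + 4·1.84 + -8·-0.26 = 18.08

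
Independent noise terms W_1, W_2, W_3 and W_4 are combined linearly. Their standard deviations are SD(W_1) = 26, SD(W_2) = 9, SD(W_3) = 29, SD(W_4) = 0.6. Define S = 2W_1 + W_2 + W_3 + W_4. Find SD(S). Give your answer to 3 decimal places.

var(W_1) = 676, var(W_2) = 81, var(W_3) = 841, var(W_4) = 0.36
By independence, var(S) = (2)²var(W_1) + (1)²var(W_2) + (1)²var(W_3) + (1)²var(W_4)
= (2)²·676 + (1)²·81 + (1)²·841 + (1)²·0.36 = 3626.36
SD(S) = √3626.36 ≈ 60.219

60.219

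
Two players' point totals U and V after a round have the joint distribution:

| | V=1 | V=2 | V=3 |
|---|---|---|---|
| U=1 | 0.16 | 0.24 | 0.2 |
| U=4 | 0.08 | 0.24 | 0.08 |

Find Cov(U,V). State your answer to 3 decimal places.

-0.048

E[U] = 2.2,  E[V] = 2.04
E[UV] = 4.44
Cov(U,V) = E[UV] − E[U]E[V] = 4.44 − (2.2)(2.04) = -0.048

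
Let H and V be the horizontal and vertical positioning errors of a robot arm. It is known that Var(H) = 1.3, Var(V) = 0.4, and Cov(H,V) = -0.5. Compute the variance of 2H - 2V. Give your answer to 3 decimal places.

Var(2H - 2V) = (2)²·Var(H) + (-2)²·Var(V) + 2·(2)·(-2)·Cov(H,V)
= 4·1.3 + 4·0.4 + -8·-0.5 = 10.8

10.800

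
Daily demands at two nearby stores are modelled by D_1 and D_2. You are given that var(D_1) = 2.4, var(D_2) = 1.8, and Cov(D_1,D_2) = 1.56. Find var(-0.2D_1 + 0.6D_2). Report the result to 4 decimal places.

var(-0.2D_1 + 0.6D_2) = (-0.2)²·var(D_1) + (0.6)²·var(D_2) + 2·(-0.2)·(0.6)·Cov(D_1,D_2)
= 0.04·2.4 + 0.36·1.8 + -0.24·1.56 = 0.3696

0.3696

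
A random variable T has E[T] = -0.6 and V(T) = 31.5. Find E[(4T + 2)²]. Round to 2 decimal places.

E[4T + 2] = 4·-0.6 + 2 = -0.4
V(4T + 2) = (4)²·31.5 = 504
E[(4T + 2)²] = V((4T + 2)) + (E[(4T + 2)])² = 504 + (-0.4)² = 504.16

504.16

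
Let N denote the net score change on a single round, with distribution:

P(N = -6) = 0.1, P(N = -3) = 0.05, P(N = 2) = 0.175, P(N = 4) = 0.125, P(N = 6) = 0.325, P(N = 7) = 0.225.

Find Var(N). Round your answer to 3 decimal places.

E[N] = (-6)(0.1) + (-3)(0.05) + (2)(0.175) + (4)(0.125) + (6)(0.325) + (7)(0.225) = 3.625
E[N²] = (-6)²(0.1) + (-3)²(0.05) + (2)²(0.175) + (4)²(0.125) + (6)²(0.325) + (7)²(0.225) = 29.475
Var(N) = E[N²] − (E[N])² = 29.475 − (3.625)² = 16.334375

16.334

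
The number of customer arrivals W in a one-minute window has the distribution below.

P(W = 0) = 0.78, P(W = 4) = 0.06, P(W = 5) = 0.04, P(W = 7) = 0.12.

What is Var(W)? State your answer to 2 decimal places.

E[W] = (0)(0.78) + (4)(0.06) + (5)(0.04) + (7)(0.12) = 1.28
E[W²] = (0)²(0.78) + (4)²(0.06) + (5)²(0.04) + (7)²(0.12) = 7.84
Var(W) = E[W²] − (E[W])² = 7.84 − (1.28)² = 6.2016

6.20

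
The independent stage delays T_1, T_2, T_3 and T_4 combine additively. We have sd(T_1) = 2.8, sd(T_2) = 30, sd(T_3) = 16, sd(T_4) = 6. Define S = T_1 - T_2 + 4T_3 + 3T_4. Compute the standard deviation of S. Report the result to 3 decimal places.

V(T_1) = 7.84, V(T_2) = 900, V(T_3) = 256, V(T_4) = 36
By independence, V(S) = (1)²V(T_1) + (-1)²V(T_2) + (4)²V(T_3) + (3)²V(T_4)
= (1)²·7.84 + (-1)²·900 + (4)²·256 + (3)²·36 = 5327.84
sd(S) = √5327.84 ≈ 72.992

72.992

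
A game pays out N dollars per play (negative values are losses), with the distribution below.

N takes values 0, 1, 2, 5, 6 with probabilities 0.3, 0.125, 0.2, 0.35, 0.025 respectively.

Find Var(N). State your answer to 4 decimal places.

E[N] = (0)(0.3) + (1)(0.125) + (2)(0.2) + (5)(0.35) + (6)(0.025) = 2.425
E[N²] = (0)²(0.3) + (1)²(0.125) + (2)²(0.2) + (5)²(0.35) + (6)²(0.025) = 10.575
Var(N) = E[N²] − (E[N])² = 10.575 − (2.425)² = 4.694375

4.6944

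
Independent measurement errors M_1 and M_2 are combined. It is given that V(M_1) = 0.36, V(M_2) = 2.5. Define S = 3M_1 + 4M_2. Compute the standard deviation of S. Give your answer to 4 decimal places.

6.5757

By independence, V(S) = (3)²V(M_1) + (4)²V(M_2)
= (3)²·0.36 + (4)²·2.5 = 43.24
SD(S) = √43.24 ≈ 6.5757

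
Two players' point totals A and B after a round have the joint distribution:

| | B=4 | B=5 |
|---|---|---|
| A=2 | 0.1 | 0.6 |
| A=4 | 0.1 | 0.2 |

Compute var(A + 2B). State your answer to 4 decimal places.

1.1600

E[A] = 2.6,  E[B] = 4.8,  E[AB] = 12.4
var(A) = 7.6 − (2.6)² = 0.84;  var(B) = 23.2 − (4.8)² = 0.16
cov(A,B) = 12.4 − (2.6)(4.8) = -0.08
var(A + 2B) = (1)²·0.84 + (2)²·0.16 + 2·(1)·(2)·-0.08 = 1.16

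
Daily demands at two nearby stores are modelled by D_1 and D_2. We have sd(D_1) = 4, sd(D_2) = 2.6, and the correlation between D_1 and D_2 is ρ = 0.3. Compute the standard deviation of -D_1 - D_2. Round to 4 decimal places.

V(D_1) = (4)² = 16;  V(D_2) = (2.6)² = 6.76
cov(D_1,D_2) = ρ·sd(D_1)·sd(D_2) = 0.3·4·2.6 = 3.12
V(-D_1 - D_2) = (-1)²·V(D_1) + (-1)²·V(D_2) + 2·(-1)·(-1)·cov(D_1,D_2)
= 1·16 + 1·6.76 + 2·3.12 = 29
sd(-D_1 - D_2) = √29 ≈ 5.3852

5.3852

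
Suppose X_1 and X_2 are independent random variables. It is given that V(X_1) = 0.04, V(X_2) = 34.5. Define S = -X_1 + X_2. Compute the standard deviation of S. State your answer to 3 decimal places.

5.877

By independence, V(S) = (-1)²V(X_1) + (1)²V(X_2)
= (-1)²·0.04 + (1)²·34.5 = 34.54
SD(S) = √34.54 ≈ 5.877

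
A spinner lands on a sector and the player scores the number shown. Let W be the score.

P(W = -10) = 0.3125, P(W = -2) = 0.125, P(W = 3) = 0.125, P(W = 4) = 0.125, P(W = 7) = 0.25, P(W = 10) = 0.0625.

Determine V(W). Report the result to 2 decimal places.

53.36

E[W] = (-10)(0.3125) + (-2)(0.125) + (3)(0.125) + (4)(0.125) + (7)(0.25) + (10)(0.0625) = -0.125
E[W²] = (-10)²(0.3125) + (-2)²(0.125) + (3)²(0.125) + (4)²(0.125) + (7)²(0.25) + (10)²(0.0625) = 53.375
V(W) = E[W²] − (E[W])² = 53.375 − (-0.125)² = 53.359375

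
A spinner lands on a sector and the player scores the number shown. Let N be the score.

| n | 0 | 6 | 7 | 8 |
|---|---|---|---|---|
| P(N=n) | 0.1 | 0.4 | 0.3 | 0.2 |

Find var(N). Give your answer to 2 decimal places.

4.69

E[N] = (0)(0.1) + (6)(0.4) + (7)(0.3) + (8)(0.2) = 6.1
E[N²] = (0)²(0.1) + (6)²(0.4) + (7)²(0.3) + (8)²(0.2) = 41.9
var(N) = E[N²] − (E[N])² = 41.9 − (6.1)² = 4.69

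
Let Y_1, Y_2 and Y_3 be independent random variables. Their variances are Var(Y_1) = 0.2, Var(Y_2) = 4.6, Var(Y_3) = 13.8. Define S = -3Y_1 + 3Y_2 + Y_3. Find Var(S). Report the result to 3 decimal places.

57.000

By independence, Var(S) = (-3)²Var(Y_1) + (3)²Var(Y_2) + (1)²Var(Y_3)
= (-3)²·0.2 + (3)²·4.6 + (1)²·13.8 = 57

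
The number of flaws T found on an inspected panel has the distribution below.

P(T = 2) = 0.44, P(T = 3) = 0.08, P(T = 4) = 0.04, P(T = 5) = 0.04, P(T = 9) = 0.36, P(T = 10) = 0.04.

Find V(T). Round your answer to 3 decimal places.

11.066

E[T] = (2)(0.44) + (3)(0.08) + (4)(0.04) + (5)(0.04) + (9)(0.36) + (10)(0.04) = 5.12
E[T²] = (2)²(0.44) + (3)²(0.08) + (4)²(0.04) + (5)²(0.04) + (9)²(0.36) + (10)²(0.04) = 37.28
V(T) = E[T²] − (E[T])² = 37.28 − (5.12)² = 11.0656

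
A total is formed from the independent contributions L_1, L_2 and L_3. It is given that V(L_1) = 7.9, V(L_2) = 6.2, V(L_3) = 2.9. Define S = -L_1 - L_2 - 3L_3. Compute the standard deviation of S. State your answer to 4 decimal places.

By independence, V(S) = (-1)²V(L_1) + (-1)²V(L_2) + (-3)²V(L_3)
= (-1)²·7.9 + (-1)²·6.2 + (-3)²·2.9 = 40.2
σ(S) = √40.2 ≈ 6.3403

6.3403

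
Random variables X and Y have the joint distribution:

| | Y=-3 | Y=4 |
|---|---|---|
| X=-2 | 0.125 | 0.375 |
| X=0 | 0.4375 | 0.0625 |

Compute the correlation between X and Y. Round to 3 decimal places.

E[X] = -1,  E[Y] = 0.0625
E[XY] = -2.25
Cov(X,Y) = E[XY] − E[X]E[Y] = -2.25 − (-1)(0.0625) = -2.1875
Var(X) = 1,  Var(Y) = 12.05859375
ρ = -2.1875 / √(1·12.05859375) ≈ -0.630

-0.630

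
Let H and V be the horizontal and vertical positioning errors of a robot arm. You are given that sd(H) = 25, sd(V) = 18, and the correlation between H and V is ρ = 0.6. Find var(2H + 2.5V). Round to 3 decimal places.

var(H) = (25)² = 625;  var(V) = (18)² = 324
cov(H,V) = ρ·sd(H)·sd(V) = 0.6·25·18 = 270
var(2H + 2.5V) = (2)²·var(H) + (2.5)²·var(V) + 2·(2)·(2.5)·cov(H,V)
= 4·625 + 6.25·324 + 10·270 = 7225

7225.000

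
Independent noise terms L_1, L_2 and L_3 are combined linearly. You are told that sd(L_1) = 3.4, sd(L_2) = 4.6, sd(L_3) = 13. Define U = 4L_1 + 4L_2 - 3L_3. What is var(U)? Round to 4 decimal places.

var(L_1) = 11.56, var(L_2) = 21.16, var(L_3) = 169
By independence, var(U) = (4)²var(L_1) + (4)²var(L_2) + (-3)²var(L_3)
= (4)²·11.56 + (4)²·21.16 + (-3)²·169 = 2044.52

2044.5200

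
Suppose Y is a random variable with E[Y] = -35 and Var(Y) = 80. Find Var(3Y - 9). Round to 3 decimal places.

720.000

Var(3Y - 9) = (3)²·Var(Y) = 9·80 = 720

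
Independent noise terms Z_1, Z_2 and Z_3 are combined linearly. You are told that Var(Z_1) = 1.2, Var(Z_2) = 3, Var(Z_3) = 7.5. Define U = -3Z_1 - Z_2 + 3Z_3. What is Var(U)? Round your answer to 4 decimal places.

By independence, Var(U) = (-3)²Var(Z_1) + (-1)²Var(Z_2) + (3)²Var(Z_3)
= (-3)²·1.2 + (-1)²·3 + (3)²·7.5 = 81.3

81.3000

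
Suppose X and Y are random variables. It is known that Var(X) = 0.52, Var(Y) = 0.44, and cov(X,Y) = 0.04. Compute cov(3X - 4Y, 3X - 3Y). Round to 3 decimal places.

cov(3X - 4Y, 3X - 3Y) = (3)(3)Var(X) + (-4)(-3)Var(Y) + [(3)(-3) + (-4)(3)]cov(X,Y)
= 9·0.52 + 12·0.44 + -21·0.04 = 9.12

9.120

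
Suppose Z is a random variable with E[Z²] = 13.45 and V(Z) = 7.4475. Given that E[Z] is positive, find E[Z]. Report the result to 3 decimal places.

(E[Z])² = E[Z²] − V(Z) = 13.45 − 7.4475 = 6.0025
E[Z] = √6.0025 = 2.45

2.450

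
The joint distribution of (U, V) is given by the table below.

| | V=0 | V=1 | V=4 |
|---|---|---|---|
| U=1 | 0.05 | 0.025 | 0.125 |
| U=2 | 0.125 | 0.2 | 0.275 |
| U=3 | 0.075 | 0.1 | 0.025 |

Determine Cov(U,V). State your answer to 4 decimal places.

-0.3250

E[U] = 2,  E[V] = 2.025
E[UV] = 3.725
Cov(U,V) = E[UV] − E[U]E[V] = 3.725 − (2)(2.025) = -0.325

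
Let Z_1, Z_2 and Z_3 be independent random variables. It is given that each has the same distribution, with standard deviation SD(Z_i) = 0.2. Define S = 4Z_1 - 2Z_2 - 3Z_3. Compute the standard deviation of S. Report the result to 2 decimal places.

V(Z_i) = (0.2)² = 0.04
By independence, V(S) = (4)²V(Z_1) + (-2)²V(Z_2) + (-3)²V(Z_3)
= (4)²·0.04 + (-2)²·0.04 + (-3)²·0.04 = 1.16
SD(S) = √1.16 ≈ 1.08

1.08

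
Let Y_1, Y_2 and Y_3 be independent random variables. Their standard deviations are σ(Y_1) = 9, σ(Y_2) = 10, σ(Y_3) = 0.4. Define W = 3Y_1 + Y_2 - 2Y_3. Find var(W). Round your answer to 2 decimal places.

829.64

var(Y_1) = 81, var(Y_2) = 100, var(Y_3) = 0.16
By independence, var(W) = (3)²var(Y_1) + (1)²var(Y_2) + (-2)²var(Y_3)
= (3)²·81 + (1)²·100 + (-2)²·0.16 = 829.64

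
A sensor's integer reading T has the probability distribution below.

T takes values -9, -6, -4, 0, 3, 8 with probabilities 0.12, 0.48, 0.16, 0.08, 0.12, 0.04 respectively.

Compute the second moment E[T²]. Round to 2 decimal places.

33.20

E[T²] = (-9)²(0.12) + (-6)²(0.48) + (-4)²(0.16) + (0)²(0.08) + (3)²(0.12) + (8)²(0.04) = 33.2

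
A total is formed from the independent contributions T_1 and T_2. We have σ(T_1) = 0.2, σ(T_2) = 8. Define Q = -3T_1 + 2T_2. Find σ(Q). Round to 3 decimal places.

Var(T_1) = 0.04, Var(T_2) = 64
By independence, Var(Q) = (-3)²Var(T_1) + (2)²Var(T_2)
= (-3)²·0.04 + (2)²·64 = 256.36
σ(Q) = √256.36 ≈ 16.011

16.011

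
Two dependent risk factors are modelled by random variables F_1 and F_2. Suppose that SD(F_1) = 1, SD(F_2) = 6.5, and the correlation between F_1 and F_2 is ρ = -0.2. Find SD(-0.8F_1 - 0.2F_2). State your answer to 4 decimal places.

1.3835

V(F_1) = (1)² = 1;  V(F_2) = (6.5)² = 42.25
cov(F_1,F_2) = ρ·SD(F_1)·SD(F_2) = -0.2·1·6.5 = -1.3
V(-0.8F_1 - 0.2F_2) = (-0.8)²·V(F_1) + (-0.2)²·V(F_2) + 2·(-0.8)·(-0.2)·cov(F_1,F_2)
= 0.64·1 + 0.04·42.25 + 0.32·-1.3 = 1.914
SD(-0.8F_1 - 0.2F_2) = √1.914 ≈ 1.3835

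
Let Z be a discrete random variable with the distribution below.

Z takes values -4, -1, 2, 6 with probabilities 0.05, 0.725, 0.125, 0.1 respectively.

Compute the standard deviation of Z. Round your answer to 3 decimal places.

E[Z] = (-4)(0.05) + (-1)(0.725) + (2)(0.125) + (6)(0.1) = -0.075
E[Z²] = (-4)²(0.05) + (-1)²(0.725) + (2)²(0.125) + (6)²(0.1) = 5.625
var(Z) = E[Z²] − (E[Z])² = 5.625 − (-0.075)² = 5.619375
sd(Z) = √5.619375 ≈ 2.371

2.371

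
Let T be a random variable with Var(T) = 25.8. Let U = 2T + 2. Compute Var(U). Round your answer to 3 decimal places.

103.200

Var(2T + 2) = (2)²·Var(T) = 4·25.8 = 103.2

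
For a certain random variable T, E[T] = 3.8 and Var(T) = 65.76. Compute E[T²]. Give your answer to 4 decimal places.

E[T²] = Var(T) + (E[T])² = 65.76 + (3.8)² = 80.2

80.2000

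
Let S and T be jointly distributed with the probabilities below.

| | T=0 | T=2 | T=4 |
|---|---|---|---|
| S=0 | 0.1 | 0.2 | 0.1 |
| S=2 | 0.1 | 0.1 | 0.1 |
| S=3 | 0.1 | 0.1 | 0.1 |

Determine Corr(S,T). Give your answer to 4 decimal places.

E[S] = 1.5,  E[T] = 2
E[ST] = 3
Cov(S,T) = E[ST] − E[S]E[T] = 3 − (1.5)(2) = 0
Var(S) = 1.65,  Var(T) = 2.4
ρ = 0 / √(1.65·2.4) ≈ 0.0000

0.0000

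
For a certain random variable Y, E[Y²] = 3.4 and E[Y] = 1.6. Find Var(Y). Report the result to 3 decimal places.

Var(Y) = 3.4 − (1.6)² = 0.84

0.840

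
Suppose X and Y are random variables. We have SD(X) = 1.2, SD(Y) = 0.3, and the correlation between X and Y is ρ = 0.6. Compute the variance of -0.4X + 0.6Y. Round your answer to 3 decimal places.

var(X) = (1.2)² = 1.44;  var(Y) = (0.3)² = 0.09
Cov(X,Y) = ρ·SD(X)·SD(Y) = 0.6·1.2·0.3 = 0.216
var(-0.4X + 0.6Y) = (-0.4)²·var(X) + (0.6)²·var(Y) + 2·(-0.4)·(0.6)·Cov(X,Y)
= 0.16·1.44 + 0.36·0.09 + -0.48·0.216 = 0.15912

0.159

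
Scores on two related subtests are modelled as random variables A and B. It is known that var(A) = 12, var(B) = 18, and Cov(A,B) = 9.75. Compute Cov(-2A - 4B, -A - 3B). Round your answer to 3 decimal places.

337.500

Cov(-2A - 4B, -A - 3B) = (-2)(-1)var(A) + (-4)(-3)var(B) + [(-2)(-3) + (-4)(-1)]Cov(A,B)
= 2·12 + 12·18 + 10·9.75 = 337.5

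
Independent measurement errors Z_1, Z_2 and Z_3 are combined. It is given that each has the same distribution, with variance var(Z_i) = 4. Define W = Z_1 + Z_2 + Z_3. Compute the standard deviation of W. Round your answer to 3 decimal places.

By independence, var(W) = (1)²var(Z_1) + (1)²var(Z_2) + (1)²var(Z_3)
= (1)²·4 + (1)²·4 + (1)²·4 = 12
sd(W) = √12 ≈ 3.464

3.464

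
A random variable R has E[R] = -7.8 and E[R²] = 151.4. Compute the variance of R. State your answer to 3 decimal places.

90.560

V(R) = 151.4 − (-7.8)² = 90.56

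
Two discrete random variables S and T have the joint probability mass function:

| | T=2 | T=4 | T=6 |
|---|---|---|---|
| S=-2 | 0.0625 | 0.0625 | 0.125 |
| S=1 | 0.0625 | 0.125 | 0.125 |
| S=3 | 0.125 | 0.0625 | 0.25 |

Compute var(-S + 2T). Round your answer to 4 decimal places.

E[S] = 1.125,  E[T] = 4.5,  E[ST] = 5.125
var(S) = 5.25 − (1.125)² = 3.984375;  var(T) = 23 − (4.5)² = 2.75
cov(S,T) = 5.125 − (1.125)(4.5) = 0.0625
var(-S + 2T) = (-1)²·3.984375 + (2)²·2.75 + 2·(-1)·(2)·0.0625 = 14.734375

14.7344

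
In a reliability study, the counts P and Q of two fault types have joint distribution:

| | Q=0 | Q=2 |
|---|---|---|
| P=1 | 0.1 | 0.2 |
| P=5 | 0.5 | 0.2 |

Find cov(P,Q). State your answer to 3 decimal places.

E[P] = 3.8,  E[Q] = 0.8
E[PQ] = 2.4
cov(P,Q) = E[PQ] − E[P]E[Q] = 2.4 − (3.8)(0.8) = -0.64

-0.640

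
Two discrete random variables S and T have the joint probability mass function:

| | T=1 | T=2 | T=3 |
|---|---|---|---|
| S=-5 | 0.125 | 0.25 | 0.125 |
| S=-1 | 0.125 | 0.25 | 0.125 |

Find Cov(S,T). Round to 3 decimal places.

E[S] = -3,  E[T] = 2
E[ST] = -6
Cov(S,T) = E[ST] − E[S]E[T] = -6 − (-3)(2) = 0

0.000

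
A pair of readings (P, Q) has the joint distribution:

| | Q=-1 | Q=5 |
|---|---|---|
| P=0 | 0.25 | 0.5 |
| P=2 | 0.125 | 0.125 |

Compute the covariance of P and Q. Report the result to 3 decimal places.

-0.375

E[P] = 0.5,  E[Q] = 2.75
E[PQ] = 1
Cov(P,Q) = E[PQ] − E[P]E[Q] = 1 − (0.5)(2.75) = -0.375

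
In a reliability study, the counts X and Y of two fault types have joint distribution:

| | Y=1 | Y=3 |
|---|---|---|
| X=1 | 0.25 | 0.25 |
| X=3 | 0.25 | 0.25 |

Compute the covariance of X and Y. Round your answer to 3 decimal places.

0.000

E[X] = 2,  E[Y] = 2
E[XY] = 4
Cov(X,Y) = E[XY] − E[X]E[Y] = 4 − (2)(2) = 0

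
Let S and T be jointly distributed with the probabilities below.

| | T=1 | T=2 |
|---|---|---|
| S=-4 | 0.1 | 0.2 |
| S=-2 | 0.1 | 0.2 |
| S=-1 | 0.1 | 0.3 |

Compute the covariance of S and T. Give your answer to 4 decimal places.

0.0400

E[S] = -2.2,  E[T] = 1.7
E[ST] = -3.7
Cov(S,T) = E[ST] − E[S]E[T] = -3.7 − (-2.2)(1.7) = 0.04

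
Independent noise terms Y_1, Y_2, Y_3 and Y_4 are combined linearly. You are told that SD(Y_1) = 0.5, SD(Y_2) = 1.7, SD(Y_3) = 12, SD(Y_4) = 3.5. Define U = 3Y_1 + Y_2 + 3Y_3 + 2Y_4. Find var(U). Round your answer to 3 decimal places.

var(Y_1) = 0.25, var(Y_2) = 2.89, var(Y_3) = 144, var(Y_4) = 12.25
By independence, var(U) = (3)²var(Y_1) + (1)²var(Y_2) + (3)²var(Y_3) + (2)²var(Y_4)
= (3)²·0.25 + (1)²·2.89 + (3)²·144 + (2)²·12.25 = 1350.14

1350.140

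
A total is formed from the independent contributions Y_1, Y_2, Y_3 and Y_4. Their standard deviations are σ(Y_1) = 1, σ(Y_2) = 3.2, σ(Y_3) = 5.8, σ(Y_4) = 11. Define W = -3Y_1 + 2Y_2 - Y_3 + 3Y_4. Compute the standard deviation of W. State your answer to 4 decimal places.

34.2432

var(Y_1) = 1, var(Y_2) = 10.24, var(Y_3) = 33.64, var(Y_4) = 121
By independence, var(W) = (-3)²var(Y_1) + (2)²var(Y_2) + (-1)²var(Y_3) + (3)²var(Y_4)
= (-3)²·1 + (2)²·10.24 + (-1)²·33.64 + (3)²·121 = 1172.6
σ(W) = √1172.6 ≈ 34.2432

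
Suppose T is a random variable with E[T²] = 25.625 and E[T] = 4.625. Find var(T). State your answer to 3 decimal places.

4.234

var(T) = 25.625 − (4.625)² = 4.234375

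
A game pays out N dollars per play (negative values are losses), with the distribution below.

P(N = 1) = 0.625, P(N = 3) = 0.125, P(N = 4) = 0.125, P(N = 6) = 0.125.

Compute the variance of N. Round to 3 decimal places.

E[N] = (1)(0.625) + (3)(0.125) + (4)(0.125) + (6)(0.125) = 2.25
E[N²] = (1)²(0.625) + (3)²(0.125) + (4)²(0.125) + (6)²(0.125) = 8.25
Var(N) = E[N²] − (E[N])² = 8.25 − (2.25)² = 3.1875

3.188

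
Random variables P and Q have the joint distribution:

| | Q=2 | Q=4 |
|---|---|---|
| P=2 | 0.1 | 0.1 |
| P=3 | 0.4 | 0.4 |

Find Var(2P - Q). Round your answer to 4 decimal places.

1.6400

E[P] = 2.8,  E[Q] = 3,  E[PQ] = 8.4
Var(P) = 8 − (2.8)² = 0.16;  Var(Q) = 10 − (3)² = 1
cov(P,Q) = 8.4 − (2.8)(3) = 0
Var(2P - Q) = (2)²·0.16 + (-1)²·1 + 2·(2)·(-1)·0 = 1.64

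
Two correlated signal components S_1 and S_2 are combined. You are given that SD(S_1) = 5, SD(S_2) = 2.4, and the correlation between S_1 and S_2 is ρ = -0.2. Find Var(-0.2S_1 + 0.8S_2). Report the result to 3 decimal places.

5.454

Var(S_1) = (5)² = 25;  Var(S_2) = (2.4)² = 5.76
Cov(S_1,S_2) = ρ·SD(S_1)·SD(S_2) = -0.2·5·2.4 = -2.4
Var(-0.2S_1 + 0.8S_2) = (-0.2)²·Var(S_1) + (0.8)²·Var(S_2) + 2·(-0.2)·(0.8)·Cov(S_1,S_2)
= 0.04·25 + 0.64·5.76 + -0.32·-2.4 = 5.4544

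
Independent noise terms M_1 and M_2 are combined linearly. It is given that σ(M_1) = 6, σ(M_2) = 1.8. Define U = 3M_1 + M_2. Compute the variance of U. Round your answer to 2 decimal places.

var(M_1) = 36, var(M_2) = 3.24
By independence, var(U) = (3)²var(M_1) + (1)²var(M_2)
= (3)²·36 + (1)²·3.24 = 327.24

327.24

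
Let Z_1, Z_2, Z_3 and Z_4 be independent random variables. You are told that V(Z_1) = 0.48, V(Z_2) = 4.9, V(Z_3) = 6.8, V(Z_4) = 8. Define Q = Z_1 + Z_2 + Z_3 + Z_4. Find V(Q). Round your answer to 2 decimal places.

By independence, V(Q) = (1)²V(Z_1) + (1)²V(Z_2) + (1)²V(Z_3) + (1)²V(Z_4)
= (1)²·0.48 + (1)²·4.9 + (1)²·6.8 + (1)²·8 = 20.18

20.18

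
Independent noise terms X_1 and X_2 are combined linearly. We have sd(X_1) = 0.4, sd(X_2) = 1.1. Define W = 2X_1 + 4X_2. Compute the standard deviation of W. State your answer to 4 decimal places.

V(X_1) = 0.16, V(X_2) = 1.21
By independence, V(W) = (2)²V(X_1) + (4)²V(X_2)
= (2)²·0.16 + (4)²·1.21 = 20
sd(W) = √20 ≈ 4.4721

4.4721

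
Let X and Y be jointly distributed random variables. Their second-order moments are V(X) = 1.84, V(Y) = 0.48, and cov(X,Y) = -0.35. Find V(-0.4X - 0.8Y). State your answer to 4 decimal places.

V(-0.4X - 0.8Y) = (-0.4)²·V(X) + (-0.8)²·V(Y) + 2·(-0.4)·(-0.8)·cov(X,Y)
= 0.16·1.84 + 0.64·0.48 + 0.64·-0.35 = 0.3776

0.3776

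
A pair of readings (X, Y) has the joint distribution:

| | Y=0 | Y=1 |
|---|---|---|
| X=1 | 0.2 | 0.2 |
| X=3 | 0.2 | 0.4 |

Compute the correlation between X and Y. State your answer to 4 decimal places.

E[X] = 2.2,  E[Y] = 0.6
E[XY] = 1.4
Cov(X,Y) = E[XY] − E[X]E[Y] = 1.4 − (2.2)(0.6) = 0.08
var(X) = 0.96,  var(Y) = 0.24
ρ = 0.08 / √(0.96·0.24) ≈ 0.1667

0.1667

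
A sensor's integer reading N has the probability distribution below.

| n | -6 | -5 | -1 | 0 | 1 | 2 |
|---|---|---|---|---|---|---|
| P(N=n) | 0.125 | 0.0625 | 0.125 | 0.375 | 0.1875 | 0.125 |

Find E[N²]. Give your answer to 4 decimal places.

6.8750

E[N²] = (-6)²(0.125) + (-5)²(0.0625) + (-1)²(0.125) + (0)²(0.375) + (1)²(0.1875) + (2)²(0.125) = 6.875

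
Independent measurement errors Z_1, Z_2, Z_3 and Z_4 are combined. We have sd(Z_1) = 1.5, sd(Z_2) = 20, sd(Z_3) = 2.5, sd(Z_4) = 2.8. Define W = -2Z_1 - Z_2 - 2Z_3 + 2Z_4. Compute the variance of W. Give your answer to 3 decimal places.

var(Z_1) = 2.25, var(Z_2) = 400, var(Z_3) = 6.25, var(Z_4) = 7.84
By independence, var(W) = (-2)²var(Z_1) + (-1)²var(Z_2) + (-2)²var(Z_3) + (2)²var(Z_4)
= (-2)²·2.25 + (-1)²·400 + (-2)²·6.25 + (2)²·7.84 = 465.36

465.360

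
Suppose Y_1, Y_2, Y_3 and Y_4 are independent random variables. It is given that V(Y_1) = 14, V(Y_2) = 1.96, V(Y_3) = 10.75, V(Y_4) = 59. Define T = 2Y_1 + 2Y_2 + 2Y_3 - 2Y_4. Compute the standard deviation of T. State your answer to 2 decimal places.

18.52

By independence, V(T) = (2)²V(Y_1) + (2)²V(Y_2) + (2)²V(Y_3) + (-2)²V(Y_4)
= (2)²·14 + (2)²·1.96 + (2)²·10.75 + (-2)²·59 = 342.84
σ(T) = √342.84 ≈ 18.52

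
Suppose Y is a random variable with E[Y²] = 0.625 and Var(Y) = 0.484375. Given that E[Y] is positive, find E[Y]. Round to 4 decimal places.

(E[Y])² = E[Y²] − Var(Y) = 0.625 − 0.484375 = 0.140625
E[Y] = √0.140625 = 0.375

0.3750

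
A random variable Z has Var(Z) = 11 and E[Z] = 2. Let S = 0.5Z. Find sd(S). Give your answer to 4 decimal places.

Var(0.5Z) = (0.5)²·11 = 2.75
sd(S) = √2.75 ≈ 1.6583

1.6583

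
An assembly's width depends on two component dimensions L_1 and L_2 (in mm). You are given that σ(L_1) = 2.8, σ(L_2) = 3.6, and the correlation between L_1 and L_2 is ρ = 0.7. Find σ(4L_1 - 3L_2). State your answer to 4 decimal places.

var(L_1) = (2.8)² = 7.84;  var(L_2) = (3.6)² = 12.96
Cov(L_1,L_2) = ρ·σ(L_1)·σ(L_2) = 0.7·2.8·3.6 = 7.056
var(4L_1 - 3L_2) = (4)²·var(L_1) + (-3)²·var(L_2) + 2·(4)·(-3)·Cov(L_1,L_2)
= 16·7.84 + 9·12.96 + -24·7.056 = 72.736
σ(4L_1 - 3L_2) = √72.736 ≈ 8.5285

8.5285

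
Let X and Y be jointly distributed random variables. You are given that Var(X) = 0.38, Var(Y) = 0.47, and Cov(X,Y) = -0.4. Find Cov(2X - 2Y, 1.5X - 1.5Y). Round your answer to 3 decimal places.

4.950

Cov(2X - 2Y, 1.5X - 1.5Y) = (2)(1.5)Var(X) + (-2)(-1.5)Var(Y) + [(2)(-1.5) + (-2)(1.5)]Cov(X,Y)
= 3·0.38 + 3·0.47 + -6·-0.4 = 4.95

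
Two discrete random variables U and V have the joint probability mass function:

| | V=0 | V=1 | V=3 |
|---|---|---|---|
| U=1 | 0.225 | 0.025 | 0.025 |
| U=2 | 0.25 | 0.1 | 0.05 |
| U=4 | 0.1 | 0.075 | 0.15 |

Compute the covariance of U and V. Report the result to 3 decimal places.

0.622

E[U] = 2.375,  E[V] = 0.875
E[UV] = 2.7
cov(U,V) = E[UV] − E[U]E[V] = 2.7 − (2.375)(0.875) = 0.621875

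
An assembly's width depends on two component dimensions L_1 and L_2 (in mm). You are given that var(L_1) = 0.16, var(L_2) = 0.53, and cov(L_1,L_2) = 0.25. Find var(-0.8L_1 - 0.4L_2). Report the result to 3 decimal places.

var(-0.8L_1 - 0.4L_2) = (-0.8)²·var(L_1) + (-0.4)²·var(L_2) + 2·(-0.8)·(-0.4)·cov(L_1,L_2)
= 0.64·0.16 + 0.16·0.53 + 0.64·0.25 = 0.3472

0.347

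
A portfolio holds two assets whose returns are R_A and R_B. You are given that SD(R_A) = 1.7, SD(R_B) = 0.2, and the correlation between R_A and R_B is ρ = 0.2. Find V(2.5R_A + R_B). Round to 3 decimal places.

18.443

V(R_A) = (1.7)² = 2.89;  V(R_B) = (0.2)² = 0.04
cov(R_A,R_B) = ρ·SD(R_A)·SD(R_B) = 0.2·1.7·0.2 = 0.068
V(2.5R_A + R_B) = (2.5)²·V(R_A) + (1)²·V(R_B) + 2·(2.5)·(1)·cov(R_A,R_B)
= 6.25·2.89 + 1·0.04 + 5·0.068 = 18.4425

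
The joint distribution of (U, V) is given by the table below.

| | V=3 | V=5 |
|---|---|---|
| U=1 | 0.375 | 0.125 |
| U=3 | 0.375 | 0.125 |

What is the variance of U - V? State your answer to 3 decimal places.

E[U] = 2,  E[V] = 3.5,  E[UV] = 7
var(U) = 5 − (2)² = 1;  var(V) = 13 − (3.5)² = 0.75
cov(U,V) = 7 − (2)(3.5) = 0
var(U - V) = (1)²·1 + (-1)²·0.75 + 2·(1)·(-1)·0 = 1.75

1.750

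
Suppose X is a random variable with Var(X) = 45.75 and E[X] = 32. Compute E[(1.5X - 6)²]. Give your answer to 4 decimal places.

E[1.5X - 6] = 1.5·32 − 6 = 42
Var(1.5X - 6) = (1.5)²·45.75 = 102.9375
E[(1.5X - 6)²] = Var((1.5X - 6)) + (E[(1.5X - 6)])² = 102.9375 + (42)² = 1866.9375

1866.9375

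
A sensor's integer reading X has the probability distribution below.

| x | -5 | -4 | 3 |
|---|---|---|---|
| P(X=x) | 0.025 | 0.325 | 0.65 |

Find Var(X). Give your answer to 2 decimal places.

E[X] = (-5)(0.025) + (-4)(0.325) + (3)(0.65) = 0.525
E[X²] = (-5)²(0.025) + (-4)²(0.325) + (3)²(0.65) = 11.675
Var(X) = E[X²] − (E[X])² = 11.675 − (0.525)² = 11.399375

11.40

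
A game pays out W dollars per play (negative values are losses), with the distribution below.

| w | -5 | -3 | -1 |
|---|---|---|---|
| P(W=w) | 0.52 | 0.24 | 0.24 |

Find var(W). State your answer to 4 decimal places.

2.7264

E[W] = (-5)(0.52) + (-3)(0.24) + (-1)(0.24) = -3.56
E[W²] = (-5)²(0.52) + (-3)²(0.24) + (-1)²(0.24) = 15.4
var(W) = E[W²] − (E[W])² = 15.4 − (-3.56)² = 2.7264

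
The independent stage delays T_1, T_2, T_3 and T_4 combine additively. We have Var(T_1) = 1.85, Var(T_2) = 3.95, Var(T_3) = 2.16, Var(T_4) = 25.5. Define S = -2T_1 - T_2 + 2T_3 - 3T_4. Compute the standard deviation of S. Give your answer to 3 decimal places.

By independence, Var(S) = (-2)²Var(T_1) + (-1)²Var(T_2) + (2)²Var(T_3) + (-3)²Var(T_4)
= (-2)²·1.85 + (-1)²·3.95 + (2)²·2.16 + (-3)²·25.5 = 249.49
SD(S) = √249.49 ≈ 15.795

15.795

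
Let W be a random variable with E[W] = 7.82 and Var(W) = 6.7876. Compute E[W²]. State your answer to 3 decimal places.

E[W²] = Var(W) + (E[W])² = 6.7876 + (7.82)² = 67.94

67.940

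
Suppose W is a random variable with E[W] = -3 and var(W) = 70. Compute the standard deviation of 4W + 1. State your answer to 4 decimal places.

33.4664

var(4W + 1) = (4)²·70 = 1120
σ(4W + 1) = √1120 ≈ 33.4664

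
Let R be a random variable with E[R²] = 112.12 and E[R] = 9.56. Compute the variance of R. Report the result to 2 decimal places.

Var(R) = 112.12 − (9.56)² = 20.7264

20.73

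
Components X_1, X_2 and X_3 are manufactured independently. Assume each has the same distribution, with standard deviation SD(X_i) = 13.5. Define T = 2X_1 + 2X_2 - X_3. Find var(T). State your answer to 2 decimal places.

1640.25

var(X_i) = (13.5)² = 182.25
By independence, var(T) = (2)²var(X_1) + (2)²var(X_2) + (-1)²var(X_3)
= (2)²·182.25 + (2)²·182.25 + (-1)²·182.25 = 1640.25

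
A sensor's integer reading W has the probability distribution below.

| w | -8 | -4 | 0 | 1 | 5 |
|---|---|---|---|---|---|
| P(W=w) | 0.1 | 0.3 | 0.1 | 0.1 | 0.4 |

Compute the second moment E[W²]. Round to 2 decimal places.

E[W²] = (-8)²(0.1) + (-4)²(0.3) + (0)²(0.1) + (1)²(0.1) + (5)²(0.4) = 21.3

21.30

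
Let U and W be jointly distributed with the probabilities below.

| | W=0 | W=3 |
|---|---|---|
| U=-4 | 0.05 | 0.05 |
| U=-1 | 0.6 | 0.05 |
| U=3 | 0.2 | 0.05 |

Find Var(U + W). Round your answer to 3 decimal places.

5.228

E[U] = -0.3,  E[W] = 0.45,  E[UW] = -0.3
Var(U) = 4.5 − (-0.3)² = 4.41;  Var(W) = 1.35 − (0.45)² = 1.1475
Cov(U,W) = -0.3 − (-0.3)(0.45) = -0.165
Var(U + W) = (1)²·4.41 + (1)²·1.1475 + 2·(1)·(1)·-0.165 = 5.2275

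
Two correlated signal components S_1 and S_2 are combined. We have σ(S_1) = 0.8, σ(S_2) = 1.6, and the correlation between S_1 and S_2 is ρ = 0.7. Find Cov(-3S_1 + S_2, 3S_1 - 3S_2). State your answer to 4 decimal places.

Var(S_1) = (0.8)² = 0.64;  Var(S_2) = (1.6)² = 2.56
Cov(S_1,S_2) = ρ·σ(S_1)·σ(S_2) = 0.7·0.8·1.6 = 0.896
Cov(-3S_1 + S_2, 3S_1 - 3S_2) = (-3)(3)Var(S_1) + (1)(-3)Var(S_2) + [(-3)(-3) + (1)(3)]Cov(S_1,S_2)
= -9·0.64 + -3·2.56 + 12·0.896 = -2.688

-2.6880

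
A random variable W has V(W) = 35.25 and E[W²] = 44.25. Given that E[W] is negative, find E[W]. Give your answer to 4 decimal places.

-3.0000

(E[W])² = E[W²] − V(W) = 44.25 − 35.25 = 9
E[W] = −√9 = -3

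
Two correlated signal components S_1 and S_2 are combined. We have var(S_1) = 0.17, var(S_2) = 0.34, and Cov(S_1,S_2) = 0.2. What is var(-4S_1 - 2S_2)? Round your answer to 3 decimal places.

7.280

var(-4S_1 - 2S_2) = (-4)²·var(S_1) + (-2)²·var(S_2) + 2·(-4)·(-2)·Cov(S_1,S_2)
= 16·0.17 + 4·0.34 + 16·0.2 = 7.28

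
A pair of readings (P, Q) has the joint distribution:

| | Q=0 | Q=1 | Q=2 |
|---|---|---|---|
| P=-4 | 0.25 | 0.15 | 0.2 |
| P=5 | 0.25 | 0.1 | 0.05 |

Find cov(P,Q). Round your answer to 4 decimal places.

-0.9000

E[P] = -0.4,  E[Q] = 0.75
E[PQ] = -1.2
cov(P,Q) = E[PQ] − E[P]E[Q] = -1.2 − (-0.4)(0.75) = -0.9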